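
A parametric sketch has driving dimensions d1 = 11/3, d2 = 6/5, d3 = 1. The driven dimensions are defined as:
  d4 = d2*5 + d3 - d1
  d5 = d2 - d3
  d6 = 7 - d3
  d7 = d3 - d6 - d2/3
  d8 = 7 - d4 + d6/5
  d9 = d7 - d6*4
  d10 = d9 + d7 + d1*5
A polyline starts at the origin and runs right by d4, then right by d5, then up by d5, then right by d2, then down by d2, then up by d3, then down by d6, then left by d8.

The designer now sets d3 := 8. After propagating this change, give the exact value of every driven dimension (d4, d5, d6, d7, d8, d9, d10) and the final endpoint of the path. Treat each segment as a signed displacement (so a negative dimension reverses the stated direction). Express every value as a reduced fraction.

d4 = 31/3
d5 = -34/5
d6 = -1
d7 = 43/5
d8 = -53/15
d9 = 63/5
d10 = 593/15
endpoint = (124/15, 1)

Apply edit: d3 := 8
  d4 = d2*5 + d3 - d1 = 31/3
  d5 = d2 - d3 = -34/5
  d6 = 7 - d3 = -1
  d7 = d3 - d6 - d2/3 = 43/5
  d8 = 7 - d4 + d6/5 = -53/15
  d9 = d7 - d6*4 = 63/5
  d10 = d9 + d7 + d1*5 = 593/15
Walk from origin (0, 0):
  seg 1: right by d4 = 31/3 → (31/3, 0)
  seg 2: right by d5 = -34/5 → (53/15, 0)
  seg 3: up by d5 = -34/5 → (53/15, -34/5)
  seg 4: right by d2 = 6/5 → (71/15, -34/5)
  seg 5: down by d2 = 6/5 → (71/15, -8)
  seg 6: up by d3 = 8 → (71/15, 0)
  seg 7: down by d6 = -1 → (71/15, 1)
  seg 8: left by d8 = -53/15 → (124/15, 1)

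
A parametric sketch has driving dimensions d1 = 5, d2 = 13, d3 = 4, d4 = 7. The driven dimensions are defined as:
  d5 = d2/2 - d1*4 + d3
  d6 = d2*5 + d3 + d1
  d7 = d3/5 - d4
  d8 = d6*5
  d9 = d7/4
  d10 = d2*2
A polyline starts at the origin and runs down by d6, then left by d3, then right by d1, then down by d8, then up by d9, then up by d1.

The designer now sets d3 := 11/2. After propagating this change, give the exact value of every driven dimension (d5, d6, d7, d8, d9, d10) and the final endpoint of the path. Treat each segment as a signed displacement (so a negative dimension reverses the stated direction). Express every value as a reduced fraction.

Apply edit: d3 := 11/2
  d5 = d2/2 - d1*4 + d3 = -8
  d6 = d2*5 + d3 + d1 = 151/2
  d7 = d3/5 - d4 = -59/10
  d8 = d6*5 = 755/2
  d9 = d7/4 = -59/40
  d10 = d2*2 = 26
Walk from origin (0, 0):
  seg 1: down by d6 = 151/2 → (0, -151/2)
  seg 2: left by d3 = 11/2 → (-11/2, -151/2)
  seg 3: right by d1 = 5 → (-1/2, -151/2)
  seg 4: down by d8 = 755/2 → (-1/2, -453)
  seg 5: up by d9 = -59/40 → (-1/2, -18179/40)
  seg 6: up by d1 = 5 → (-1/2, -17979/40)

d5 = -8
d6 = 151/2
d7 = -59/10
d8 = 755/2
d9 = -59/40
d10 = 26
endpoint = (-1/2, -17979/40)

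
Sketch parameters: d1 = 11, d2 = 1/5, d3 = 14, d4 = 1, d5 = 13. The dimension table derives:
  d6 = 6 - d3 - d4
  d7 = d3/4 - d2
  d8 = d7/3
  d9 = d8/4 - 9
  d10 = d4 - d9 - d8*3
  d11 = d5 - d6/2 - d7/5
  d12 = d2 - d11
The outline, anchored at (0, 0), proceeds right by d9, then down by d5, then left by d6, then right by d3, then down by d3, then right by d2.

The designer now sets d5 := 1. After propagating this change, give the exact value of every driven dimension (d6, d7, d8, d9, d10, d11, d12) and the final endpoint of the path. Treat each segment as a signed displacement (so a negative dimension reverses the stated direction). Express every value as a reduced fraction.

d6 = -9
d7 = 33/10
d8 = 11/10
d9 = -349/40
d10 = 257/40
d11 = 121/25
d12 = -116/25
endpoint = (579/40, -15)

Apply edit: d5 := 1
  d6 = 6 - d3 - d4 = -9
  d7 = d3/4 - d2 = 33/10
  d8 = d7/3 = 11/10
  d9 = d8/4 - 9 = -349/40
  d10 = d4 - d9 - d8*3 = 257/40
  d11 = d5 - d6/2 - d7/5 = 121/25
  d12 = d2 - d11 = -116/25
Walk from origin (0, 0):
  seg 1: right by d9 = -349/40 → (-349/40, 0)
  seg 2: down by d5 = 1 → (-349/40, -1)
  seg 3: left by d6 = -9 → (11/40, -1)
  seg 4: right by d3 = 14 → (571/40, -1)
  seg 5: down by d3 = 14 → (571/40, -15)
  seg 6: right by d2 = 1/5 → (579/40, -15)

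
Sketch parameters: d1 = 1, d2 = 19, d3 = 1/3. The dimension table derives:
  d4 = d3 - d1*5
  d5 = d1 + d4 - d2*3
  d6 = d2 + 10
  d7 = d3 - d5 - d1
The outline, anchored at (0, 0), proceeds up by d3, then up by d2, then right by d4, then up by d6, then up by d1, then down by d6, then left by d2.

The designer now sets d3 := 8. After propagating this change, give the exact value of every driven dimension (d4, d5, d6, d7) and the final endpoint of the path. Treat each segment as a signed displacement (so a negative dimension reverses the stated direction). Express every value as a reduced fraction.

d4 = 3
d5 = -53
d6 = 29
d7 = 60
endpoint = (-16, 28)

Apply edit: d3 := 8
  d4 = d3 - d1*5 = 3
  d5 = d1 + d4 - d2*3 = -53
  d6 = d2 + 10 = 29
  d7 = d3 - d5 - d1 = 60
Walk from origin (0, 0):
  seg 1: up by d3 = 8 → (0, 8)
  seg 2: up by d2 = 19 → (0, 27)
  seg 3: right by d4 = 3 → (3, 27)
  seg 4: up by d6 = 29 → (3, 56)
  seg 5: up by d1 = 1 → (3, 57)
  seg 6: down by d6 = 29 → (3, 28)
  seg 7: left by d2 = 19 → (-16, 28)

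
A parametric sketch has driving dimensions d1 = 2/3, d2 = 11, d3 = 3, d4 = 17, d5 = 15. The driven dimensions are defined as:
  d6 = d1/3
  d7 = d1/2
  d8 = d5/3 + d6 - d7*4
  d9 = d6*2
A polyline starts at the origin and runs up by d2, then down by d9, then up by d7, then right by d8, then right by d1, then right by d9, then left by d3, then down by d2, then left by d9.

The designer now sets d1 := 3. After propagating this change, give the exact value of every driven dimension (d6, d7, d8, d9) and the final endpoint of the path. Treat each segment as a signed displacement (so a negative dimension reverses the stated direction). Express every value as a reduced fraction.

d6 = 1
d7 = 3/2
d8 = 0
d9 = 2
endpoint = (0, -1/2)

Apply edit: d1 := 3
  d6 = d1/3 = 1
  d7 = d1/2 = 3/2
  d8 = d5/3 + d6 - d7*4 = 0
  d9 = d6*2 = 2
Walk from origin (0, 0):
  seg 1: up by d2 = 11 → (0, 11)
  seg 2: down by d9 = 2 → (0, 9)
  seg 3: up by d7 = 3/2 → (0, 21/2)
  seg 4: right by d8 = 0 → (0, 21/2)
  seg 5: right by d1 = 3 → (3, 21/2)
  seg 6: right by d9 = 2 → (5, 21/2)
  seg 7: left by d3 = 3 → (2, 21/2)
  seg 8: down by d2 = 11 → (2, -1/2)
  seg 9: left by d9 = 2 → (0, -1/2)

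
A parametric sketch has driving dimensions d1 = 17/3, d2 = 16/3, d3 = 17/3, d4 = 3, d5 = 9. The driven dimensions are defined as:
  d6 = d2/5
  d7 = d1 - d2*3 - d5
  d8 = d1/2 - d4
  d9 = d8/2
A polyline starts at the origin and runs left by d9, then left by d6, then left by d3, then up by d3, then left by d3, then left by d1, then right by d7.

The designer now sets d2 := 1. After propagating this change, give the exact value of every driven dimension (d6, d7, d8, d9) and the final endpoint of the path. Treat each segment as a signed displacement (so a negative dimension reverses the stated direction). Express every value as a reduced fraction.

d6 = 1/5
d7 = -19/3
d8 = -1/6
d9 = -1/12
endpoint = (-469/20, 17/3)

Apply edit: d2 := 1
  d6 = d2/5 = 1/5
  d7 = d1 - d2*3 - d5 = -19/3
  d8 = d1/2 - d4 = -1/6
  d9 = d8/2 = -1/12
Walk from origin (0, 0):
  seg 1: left by d9 = -1/12 → (1/12, 0)
  seg 2: left by d6 = 1/5 → (-7/60, 0)
  seg 3: left by d3 = 17/3 → (-347/60, 0)
  seg 4: up by d3 = 17/3 → (-347/60, 17/3)
  seg 5: left by d3 = 17/3 → (-229/20, 17/3)
  seg 6: left by d1 = 17/3 → (-1027/60, 17/3)
  seg 7: right by d7 = -19/3 → (-469/20, 17/3)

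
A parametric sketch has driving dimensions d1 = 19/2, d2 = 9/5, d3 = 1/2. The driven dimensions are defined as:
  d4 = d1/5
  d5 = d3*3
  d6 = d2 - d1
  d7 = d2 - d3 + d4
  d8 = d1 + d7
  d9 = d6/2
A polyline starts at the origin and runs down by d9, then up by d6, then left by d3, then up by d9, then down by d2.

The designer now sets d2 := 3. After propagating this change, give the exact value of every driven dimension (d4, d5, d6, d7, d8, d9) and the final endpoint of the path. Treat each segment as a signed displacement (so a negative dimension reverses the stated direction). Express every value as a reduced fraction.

Apply edit: d2 := 3
  d4 = d1/5 = 19/10
  d5 = d3*3 = 3/2
  d6 = d2 - d1 = -13/2
  d7 = d2 - d3 + d4 = 22/5
  d8 = d1 + d7 = 139/10
  d9 = d6/2 = -13/4
Walk from origin (0, 0):
  seg 1: down by d9 = -13/4 → (0, 13/4)
  seg 2: up by d6 = -13/2 → (0, -13/4)
  seg 3: left by d3 = 1/2 → (-1/2, -13/4)
  seg 4: up by d9 = -13/4 → (-1/2, -13/2)
  seg 5: down by d2 = 3 → (-1/2, -19/2)

d4 = 19/10
d5 = 3/2
d6 = -13/2
d7 = 22/5
d8 = 139/10
d9 = -13/4
endpoint = (-1/2, -19/2)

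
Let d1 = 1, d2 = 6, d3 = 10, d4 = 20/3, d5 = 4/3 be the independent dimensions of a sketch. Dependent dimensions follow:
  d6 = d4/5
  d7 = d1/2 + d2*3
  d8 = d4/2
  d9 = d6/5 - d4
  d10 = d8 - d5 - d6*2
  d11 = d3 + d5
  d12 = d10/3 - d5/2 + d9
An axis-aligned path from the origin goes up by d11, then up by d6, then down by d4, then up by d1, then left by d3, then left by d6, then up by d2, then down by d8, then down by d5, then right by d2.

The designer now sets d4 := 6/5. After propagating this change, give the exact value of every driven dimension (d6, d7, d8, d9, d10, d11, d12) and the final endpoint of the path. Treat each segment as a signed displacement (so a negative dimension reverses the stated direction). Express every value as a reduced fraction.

Apply edit: d4 := 6/5
  d6 = d4/5 = 6/25
  d7 = d1/2 + d2*3 = 37/2
  d8 = d4/2 = 3/5
  d9 = d6/5 - d4 = -144/125
  d10 = d8 - d5 - d6*2 = -91/75
  d11 = d3 + d5 = 34/3
  d12 = d10/3 - d5/2 + d9 = -2501/1125
Walk from origin (0, 0):
  seg 1: up by d11 = 34/3 → (0, 34/3)
  seg 2: up by d6 = 6/25 → (0, 868/75)
  seg 3: down by d4 = 6/5 → (0, 778/75)
  seg 4: up by d1 = 1 → (0, 853/75)
  seg 5: left by d3 = 10 → (-10, 853/75)
  seg 6: left by d6 = 6/25 → (-256/25, 853/75)
  seg 7: up by d2 = 6 → (-256/25, 1303/75)
  seg 8: down by d8 = 3/5 → (-256/25, 1258/75)
  seg 9: down by d5 = 4/3 → (-256/25, 386/25)
  seg 10: right by d2 = 6 → (-106/25, 386/25)

d6 = 6/25
d7 = 37/2
d8 = 3/5
d9 = -144/125
d10 = -91/75
d11 = 34/3
d12 = -2501/1125
endpoint = (-106/25, 386/25)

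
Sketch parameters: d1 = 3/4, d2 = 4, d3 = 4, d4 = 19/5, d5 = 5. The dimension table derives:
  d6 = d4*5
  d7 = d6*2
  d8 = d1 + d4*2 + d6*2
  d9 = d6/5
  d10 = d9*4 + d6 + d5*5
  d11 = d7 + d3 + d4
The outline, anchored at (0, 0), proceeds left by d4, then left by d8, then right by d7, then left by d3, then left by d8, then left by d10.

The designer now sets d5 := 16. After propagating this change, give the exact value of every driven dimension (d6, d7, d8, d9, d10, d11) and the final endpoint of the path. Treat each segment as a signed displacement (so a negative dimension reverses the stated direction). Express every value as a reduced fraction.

Apply edit: d5 := 16
  d6 = d4*5 = 19
  d7 = d6*2 = 38
  d8 = d1 + d4*2 + d6*2 = 927/20
  d9 = d6/5 = 19/5
  d10 = d9*4 + d6 + d5*5 = 571/5
  d11 = d7 + d3 + d4 = 229/5
Walk from origin (0, 0):
  seg 1: left by d4 = 19/5 → (-19/5, 0)
  seg 2: left by d8 = 927/20 → (-1003/20, 0)
  seg 3: right by d7 = 38 → (-243/20, 0)
  seg 4: left by d3 = 4 → (-323/20, 0)
  seg 5: left by d8 = 927/20 → (-125/2, 0)
  seg 6: left by d10 = 571/5 → (-1767/10, 0)

d6 = 19
d7 = 38
d8 = 927/20
d9 = 19/5
d10 = 571/5
d11 = 229/5
endpoint = (-1767/10, 0)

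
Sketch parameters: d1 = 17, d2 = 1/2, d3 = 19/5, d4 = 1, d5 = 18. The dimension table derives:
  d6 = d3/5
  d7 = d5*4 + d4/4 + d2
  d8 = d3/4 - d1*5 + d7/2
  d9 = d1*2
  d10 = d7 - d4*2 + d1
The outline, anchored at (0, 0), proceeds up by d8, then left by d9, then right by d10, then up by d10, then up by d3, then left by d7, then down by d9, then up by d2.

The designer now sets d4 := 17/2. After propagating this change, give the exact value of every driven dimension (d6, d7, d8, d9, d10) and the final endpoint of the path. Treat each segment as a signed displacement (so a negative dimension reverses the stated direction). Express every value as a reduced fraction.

Apply edit: d4 := 17/2
  d6 = d3/5 = 19/25
  d7 = d5*4 + d4/4 + d2 = 597/8
  d8 = d3/4 - d1*5 + d7/2 = -3739/80
  d9 = d1*2 = 34
  d10 = d7 - d4*2 + d1 = 597/8
Walk from origin (0, 0):
  seg 1: up by d8 = -3739/80 → (0, -3739/80)
  seg 2: left by d9 = 34 → (-34, -3739/80)
  seg 3: right by d10 = 597/8 → (325/8, -3739/80)
  seg 4: up by d10 = 597/8 → (325/8, 2231/80)
  seg 5: up by d3 = 19/5 → (325/8, 507/16)
  seg 6: left by d7 = 597/8 → (-34, 507/16)
  seg 7: down by d9 = 34 → (-34, -37/16)
  seg 8: up by d2 = 1/2 → (-34, -29/16)

d6 = 19/25
d7 = 597/8
d8 = -3739/80
d9 = 34
d10 = 597/8
endpoint = (-34, -29/16)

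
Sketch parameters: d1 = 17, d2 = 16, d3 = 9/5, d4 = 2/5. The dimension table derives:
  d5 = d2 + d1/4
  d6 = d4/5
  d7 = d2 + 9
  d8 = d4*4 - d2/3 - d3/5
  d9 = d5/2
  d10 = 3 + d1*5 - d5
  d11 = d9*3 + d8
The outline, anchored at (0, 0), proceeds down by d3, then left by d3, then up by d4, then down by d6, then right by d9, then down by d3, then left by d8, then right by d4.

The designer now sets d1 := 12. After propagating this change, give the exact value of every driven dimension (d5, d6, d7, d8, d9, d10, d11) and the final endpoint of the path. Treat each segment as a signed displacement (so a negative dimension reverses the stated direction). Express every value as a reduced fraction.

Apply edit: d1 := 12
  d5 = d2 + d1/4 = 19
  d6 = d4/5 = 2/25
  d7 = d2 + 9 = 25
  d8 = d4*4 - d2/3 - d3/5 = -307/75
  d9 = d5/2 = 19/2
  d10 = 3 + d1*5 - d5 = 44
  d11 = d9*3 + d8 = 3661/150
Walk from origin (0, 0):
  seg 1: down by d3 = 9/5 → (0, -9/5)
  seg 2: left by d3 = 9/5 → (-9/5, -9/5)
  seg 3: up by d4 = 2/5 → (-9/5, -7/5)
  seg 4: down by d6 = 2/25 → (-9/5, -37/25)
  seg 5: right by d9 = 19/2 → (77/10, -37/25)
  seg 6: down by d3 = 9/5 → (77/10, -82/25)
  seg 7: left by d8 = -307/75 → (1769/150, -82/25)
  seg 8: right by d4 = 2/5 → (1829/150, -82/25)

d5 = 19
d6 = 2/25
d7 = 25
d8 = -307/75
d9 = 19/2
d10 = 44
d11 = 3661/150
endpoint = (1829/150, -82/25)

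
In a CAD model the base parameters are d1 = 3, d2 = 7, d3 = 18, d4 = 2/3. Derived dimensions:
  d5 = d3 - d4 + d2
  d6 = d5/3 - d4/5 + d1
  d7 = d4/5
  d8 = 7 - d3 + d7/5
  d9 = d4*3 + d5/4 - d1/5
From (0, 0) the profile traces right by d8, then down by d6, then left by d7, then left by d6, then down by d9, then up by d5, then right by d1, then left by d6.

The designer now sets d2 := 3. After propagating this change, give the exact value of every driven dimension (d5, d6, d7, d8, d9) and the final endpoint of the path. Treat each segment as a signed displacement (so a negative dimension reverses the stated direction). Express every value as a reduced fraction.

Apply edit: d2 := 3
  d5 = d3 - d4 + d2 = 61/3
  d6 = d5/3 - d4/5 + d1 = 434/45
  d7 = d4/5 = 2/15
  d8 = 7 - d3 + d7/5 = -823/75
  d9 = d4*3 + d5/4 - d1/5 = 389/60
Walk from origin (0, 0):
  seg 1: right by d8 = -823/75 → (-823/75, 0)
  seg 2: down by d6 = 434/45 → (-823/75, -434/45)
  seg 3: left by d7 = 2/15 → (-833/75, -434/45)
  seg 4: left by d6 = 434/45 → (-4669/225, -434/45)
  seg 5: down by d9 = 389/60 → (-4669/225, -2903/180)
  seg 6: up by d5 = 61/3 → (-4669/225, 757/180)
  seg 7: right by d1 = 3 → (-3994/225, 757/180)
  seg 8: left by d6 = 434/45 → (-6164/225, 757/180)

d5 = 61/3
d6 = 434/45
d7 = 2/15
d8 = -823/75
d9 = 389/60
endpoint = (-6164/225, 757/180)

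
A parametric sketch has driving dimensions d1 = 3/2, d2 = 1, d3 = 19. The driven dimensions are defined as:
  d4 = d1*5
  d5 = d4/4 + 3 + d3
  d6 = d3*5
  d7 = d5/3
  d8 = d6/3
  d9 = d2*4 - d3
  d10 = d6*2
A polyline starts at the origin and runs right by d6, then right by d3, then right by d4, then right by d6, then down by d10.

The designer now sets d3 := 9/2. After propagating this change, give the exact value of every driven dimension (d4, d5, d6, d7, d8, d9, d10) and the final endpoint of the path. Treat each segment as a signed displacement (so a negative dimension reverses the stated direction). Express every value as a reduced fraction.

Apply edit: d3 := 9/2
  d4 = d1*5 = 15/2
  d5 = d4/4 + 3 + d3 = 75/8
  d6 = d3*5 = 45/2
  d7 = d5/3 = 25/8
  d8 = d6/3 = 15/2
  d9 = d2*4 - d3 = -1/2
  d10 = d6*2 = 45
Walk from origin (0, 0):
  seg 1: right by d6 = 45/2 → (45/2, 0)
  seg 2: right by d3 = 9/2 → (27, 0)
  seg 3: right by d4 = 15/2 → (69/2, 0)
  seg 4: right by d6 = 45/2 → (57, 0)
  seg 5: down by d10 = 45 → (57, -45)

d4 = 15/2
d5 = 75/8
d6 = 45/2
d7 = 25/8
d8 = 15/2
d9 = -1/2
d10 = 45
endpoint = (57, -45)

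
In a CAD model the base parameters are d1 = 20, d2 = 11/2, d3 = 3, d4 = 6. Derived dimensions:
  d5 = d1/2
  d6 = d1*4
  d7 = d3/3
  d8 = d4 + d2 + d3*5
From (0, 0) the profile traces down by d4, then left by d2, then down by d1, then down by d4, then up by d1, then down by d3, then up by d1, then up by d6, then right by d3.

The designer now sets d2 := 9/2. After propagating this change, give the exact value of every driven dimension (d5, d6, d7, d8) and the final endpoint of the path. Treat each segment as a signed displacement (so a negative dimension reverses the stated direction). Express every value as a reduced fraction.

d5 = 10
d6 = 80
d7 = 1
d8 = 51/2
endpoint = (-3/2, 85)

Apply edit: d2 := 9/2
  d5 = d1/2 = 10
  d6 = d1*4 = 80
  d7 = d3/3 = 1
  d8 = d4 + d2 + d3*5 = 51/2
Walk from origin (0, 0):
  seg 1: down by d4 = 6 → (0, -6)
  seg 2: left by d2 = 9/2 → (-9/2, -6)
  seg 3: down by d1 = 20 → (-9/2, -26)
  seg 4: down by d4 = 6 → (-9/2, -32)
  seg 5: up by d1 = 20 → (-9/2, -12)
  seg 6: down by d3 = 3 → (-9/2, -15)
  seg 7: up by d1 = 20 → (-9/2, 5)
  seg 8: up by d6 = 80 → (-9/2, 85)
  seg 9: right by d3 = 3 → (-3/2, 85)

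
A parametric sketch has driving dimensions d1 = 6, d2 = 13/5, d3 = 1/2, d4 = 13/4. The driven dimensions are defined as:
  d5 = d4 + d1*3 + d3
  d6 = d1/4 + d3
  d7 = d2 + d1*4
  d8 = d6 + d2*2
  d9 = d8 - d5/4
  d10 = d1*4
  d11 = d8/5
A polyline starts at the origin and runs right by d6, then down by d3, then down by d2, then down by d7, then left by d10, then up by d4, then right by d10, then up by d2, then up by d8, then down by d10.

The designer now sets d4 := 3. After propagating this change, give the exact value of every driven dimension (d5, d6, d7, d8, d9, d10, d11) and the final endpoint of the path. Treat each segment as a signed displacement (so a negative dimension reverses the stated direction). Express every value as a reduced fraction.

d5 = 43/2
d6 = 2
d7 = 133/5
d8 = 36/5
d9 = 73/40
d10 = 24
d11 = 36/25
endpoint = (2, -409/10)

Apply edit: d4 := 3
  d5 = d4 + d1*3 + d3 = 43/2
  d6 = d1/4 + d3 = 2
  d7 = d2 + d1*4 = 133/5
  d8 = d6 + d2*2 = 36/5
  d9 = d8 - d5/4 = 73/40
  d10 = d1*4 = 24
  d11 = d8/5 = 36/25
Walk from origin (0, 0):
  seg 1: right by d6 = 2 → (2, 0)
  seg 2: down by d3 = 1/2 → (2, -1/2)
  seg 3: down by d2 = 13/5 → (2, -31/10)
  seg 4: down by d7 = 133/5 → (2, -297/10)
  seg 5: left by d10 = 24 → (-22, -297/10)
  seg 6: up by d4 = 3 → (-22, -267/10)
  seg 7: right by d10 = 24 → (2, -267/10)
  seg 8: up by d2 = 13/5 → (2, -241/10)
  seg 9: up by d8 = 36/5 → (2, -169/10)
  seg 10: down by d10 = 24 → (2, -409/10)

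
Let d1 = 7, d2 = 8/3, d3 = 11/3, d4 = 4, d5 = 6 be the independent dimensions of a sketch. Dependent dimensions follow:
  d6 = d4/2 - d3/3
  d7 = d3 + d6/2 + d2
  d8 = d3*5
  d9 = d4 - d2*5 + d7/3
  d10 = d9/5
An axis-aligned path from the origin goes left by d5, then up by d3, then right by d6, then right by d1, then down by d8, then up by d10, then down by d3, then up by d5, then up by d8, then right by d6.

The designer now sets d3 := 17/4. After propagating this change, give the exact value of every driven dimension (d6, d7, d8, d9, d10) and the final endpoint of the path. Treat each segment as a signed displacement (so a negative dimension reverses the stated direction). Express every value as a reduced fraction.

d6 = 7/12
d7 = 173/24
d8 = 85/4
d9 = -499/72
d10 = -499/360
endpoint = (13/6, 1661/360)

Apply edit: d3 := 17/4
  d6 = d4/2 - d3/3 = 7/12
  d7 = d3 + d6/2 + d2 = 173/24
  d8 = d3*5 = 85/4
  d9 = d4 - d2*5 + d7/3 = -499/72
  d10 = d9/5 = -499/360
Walk from origin (0, 0):
  seg 1: left by d5 = 6 → (-6, 0)
  seg 2: up by d3 = 17/4 → (-6, 17/4)
  seg 3: right by d6 = 7/12 → (-65/12, 17/4)
  seg 4: right by d1 = 7 → (19/12, 17/4)
  seg 5: down by d8 = 85/4 → (19/12, -17)
  seg 6: up by d10 = -499/360 → (19/12, -6619/360)
  seg 7: down by d3 = 17/4 → (19/12, -8149/360)
  seg 8: up by d5 = 6 → (19/12, -5989/360)
  seg 9: up by d8 = 85/4 → (19/12, 1661/360)
  seg 10: right by d6 = 7/12 → (13/6, 1661/360)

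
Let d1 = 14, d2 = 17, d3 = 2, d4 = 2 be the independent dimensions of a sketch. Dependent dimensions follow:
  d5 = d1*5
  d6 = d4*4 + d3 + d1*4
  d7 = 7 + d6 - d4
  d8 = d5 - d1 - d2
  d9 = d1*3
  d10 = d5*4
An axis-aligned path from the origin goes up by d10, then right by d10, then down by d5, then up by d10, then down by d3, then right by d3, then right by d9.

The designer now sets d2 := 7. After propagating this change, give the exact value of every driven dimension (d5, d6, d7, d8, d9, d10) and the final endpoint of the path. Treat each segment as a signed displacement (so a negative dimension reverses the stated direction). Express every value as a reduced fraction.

Apply edit: d2 := 7
  d5 = d1*5 = 70
  d6 = d4*4 + d3 + d1*4 = 66
  d7 = 7 + d6 - d4 = 71
  d8 = d5 - d1 - d2 = 49
  d9 = d1*3 = 42
  d10 = d5*4 = 280
Walk from origin (0, 0):
  seg 1: up by d10 = 280 → (0, 280)
  seg 2: right by d10 = 280 → (280, 280)
  seg 3: down by d5 = 70 → (280, 210)
  seg 4: up by d10 = 280 → (280, 490)
  seg 5: down by d3 = 2 → (280, 488)
  seg 6: right by d3 = 2 → (282, 488)
  seg 7: right by d9 = 42 → (324, 488)

d5 = 70
d6 = 66
d7 = 71
d8 = 49
d9 = 42
d10 = 280
endpoint = (324, 488)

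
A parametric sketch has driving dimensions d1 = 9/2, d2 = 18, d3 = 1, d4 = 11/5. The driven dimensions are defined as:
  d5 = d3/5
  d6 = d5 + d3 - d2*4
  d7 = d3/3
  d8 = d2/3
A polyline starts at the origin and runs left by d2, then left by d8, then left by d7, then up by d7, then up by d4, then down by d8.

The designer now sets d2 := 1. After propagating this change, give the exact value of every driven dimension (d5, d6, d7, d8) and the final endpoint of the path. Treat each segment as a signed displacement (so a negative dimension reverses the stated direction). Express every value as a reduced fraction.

d5 = 1/5
d6 = -14/5
d7 = 1/3
d8 = 1/3
endpoint = (-5/3, 11/5)

Apply edit: d2 := 1
  d5 = d3/5 = 1/5
  d6 = d5 + d3 - d2*4 = -14/5
  d7 = d3/3 = 1/3
  d8 = d2/3 = 1/3
Walk from origin (0, 0):
  seg 1: left by d2 = 1 → (-1, 0)
  seg 2: left by d8 = 1/3 → (-4/3, 0)
  seg 3: left by d7 = 1/3 → (-5/3, 0)
  seg 4: up by d7 = 1/3 → (-5/3, 1/3)
  seg 5: up by d4 = 11/5 → (-5/3, 38/15)
  seg 6: down by d8 = 1/3 → (-5/3, 11/5)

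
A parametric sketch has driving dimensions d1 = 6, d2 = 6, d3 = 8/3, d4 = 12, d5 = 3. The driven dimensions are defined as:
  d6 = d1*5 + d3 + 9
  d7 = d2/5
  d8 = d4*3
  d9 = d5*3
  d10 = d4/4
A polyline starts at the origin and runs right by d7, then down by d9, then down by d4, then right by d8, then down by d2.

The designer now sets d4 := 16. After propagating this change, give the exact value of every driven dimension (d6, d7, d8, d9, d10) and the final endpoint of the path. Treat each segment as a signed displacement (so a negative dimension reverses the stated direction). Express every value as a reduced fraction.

d6 = 125/3
d7 = 6/5
d8 = 48
d9 = 9
d10 = 4
endpoint = (246/5, -31)

Apply edit: d4 := 16
  d6 = d1*5 + d3 + 9 = 125/3
  d7 = d2/5 = 6/5
  d8 = d4*3 = 48
  d9 = d5*3 = 9
  d10 = d4/4 = 4
Walk from origin (0, 0):
  seg 1: right by d7 = 6/5 → (6/5, 0)
  seg 2: down by d9 = 9 → (6/5, -9)
  seg 3: down by d4 = 16 → (6/5, -25)
  seg 4: right by d8 = 48 → (246/5, -25)
  seg 5: down by d2 = 6 → (246/5, -31)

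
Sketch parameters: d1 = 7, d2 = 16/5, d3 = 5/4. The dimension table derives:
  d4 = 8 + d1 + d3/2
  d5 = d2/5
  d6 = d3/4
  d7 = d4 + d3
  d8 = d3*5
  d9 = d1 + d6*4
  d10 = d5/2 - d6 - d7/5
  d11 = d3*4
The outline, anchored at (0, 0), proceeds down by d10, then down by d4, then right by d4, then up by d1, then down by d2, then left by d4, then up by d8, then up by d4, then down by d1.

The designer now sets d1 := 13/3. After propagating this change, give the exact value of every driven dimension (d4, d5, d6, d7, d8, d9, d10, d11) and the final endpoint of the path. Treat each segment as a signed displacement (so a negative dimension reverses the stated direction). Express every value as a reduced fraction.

d4 = 311/24
d5 = 16/25
d6 = 5/16
d7 = 341/24
d8 = 25/4
d9 = 67/12
d10 = -3401/1200
d11 = 5
endpoint = (0, 7061/1200)

Apply edit: d1 := 13/3
  d4 = 8 + d1 + d3/2 = 311/24
  d5 = d2/5 = 16/25
  d6 = d3/4 = 5/16
  d7 = d4 + d3 = 341/24
  d8 = d3*5 = 25/4
  d9 = d1 + d6*4 = 67/12
  d10 = d5/2 - d6 - d7/5 = -3401/1200
  d11 = d3*4 = 5
Walk from origin (0, 0):
  seg 1: down by d10 = -3401/1200 → (0, 3401/1200)
  seg 2: down by d4 = 311/24 → (0, -12149/1200)
  seg 3: right by d4 = 311/24 → (311/24, -12149/1200)
  seg 4: up by d1 = 13/3 → (311/24, -6949/1200)
  seg 5: down by d2 = 16/5 → (311/24, -10789/1200)
  seg 6: left by d4 = 311/24 → (0, -10789/1200)
  seg 7: up by d8 = 25/4 → (0, -3289/1200)
  seg 8: up by d4 = 311/24 → (0, 4087/400)
  seg 9: down by d1 = 13/3 → (0, 7061/1200)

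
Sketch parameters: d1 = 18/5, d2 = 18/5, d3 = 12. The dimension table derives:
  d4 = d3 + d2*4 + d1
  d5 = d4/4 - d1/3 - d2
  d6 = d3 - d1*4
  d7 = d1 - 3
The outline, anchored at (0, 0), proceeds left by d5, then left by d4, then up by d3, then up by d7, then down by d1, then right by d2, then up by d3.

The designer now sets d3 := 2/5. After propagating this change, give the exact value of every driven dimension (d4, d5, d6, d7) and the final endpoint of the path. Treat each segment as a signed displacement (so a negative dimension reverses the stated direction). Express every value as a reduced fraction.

d4 = 92/5
d5 = -1/5
d6 = -14
d7 = 3/5
endpoint = (-73/5, -11/5)

Apply edit: d3 := 2/5
  d4 = d3 + d2*4 + d1 = 92/5
  d5 = d4/4 - d1/3 - d2 = -1/5
  d6 = d3 - d1*4 = -14
  d7 = d1 - 3 = 3/5
Walk from origin (0, 0):
  seg 1: left by d5 = -1/5 → (1/5, 0)
  seg 2: left by d4 = 92/5 → (-91/5, 0)
  seg 3: up by d3 = 2/5 → (-91/5, 2/5)
  seg 4: up by d7 = 3/5 → (-91/5, 1)
  seg 5: down by d1 = 18/5 → (-91/5, -13/5)
  seg 6: right by d2 = 18/5 → (-73/5, -13/5)
  seg 7: up by d3 = 2/5 → (-73/5, -11/5)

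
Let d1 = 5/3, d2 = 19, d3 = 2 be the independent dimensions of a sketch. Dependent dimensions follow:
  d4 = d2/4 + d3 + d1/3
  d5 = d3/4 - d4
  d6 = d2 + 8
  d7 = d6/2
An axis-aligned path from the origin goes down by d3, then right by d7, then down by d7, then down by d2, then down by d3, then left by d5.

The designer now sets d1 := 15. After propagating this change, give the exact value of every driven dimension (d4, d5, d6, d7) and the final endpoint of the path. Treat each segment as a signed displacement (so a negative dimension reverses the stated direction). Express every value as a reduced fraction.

Apply edit: d1 := 15
  d4 = d2/4 + d3 + d1/3 = 47/4
  d5 = d3/4 - d4 = -45/4
  d6 = d2 + 8 = 27
  d7 = d6/2 = 27/2
Walk from origin (0, 0):
  seg 1: down by d3 = 2 → (0, -2)
  seg 2: right by d7 = 27/2 → (27/2, -2)
  seg 3: down by d7 = 27/2 → (27/2, -31/2)
  seg 4: down by d2 = 19 → (27/2, -69/2)
  seg 5: down by d3 = 2 → (27/2, -73/2)
  seg 6: left by d5 = -45/4 → (99/4, -73/2)

d4 = 47/4
d5 = -45/4
d6 = 27
d7 = 27/2
endpoint = (99/4, -73/2)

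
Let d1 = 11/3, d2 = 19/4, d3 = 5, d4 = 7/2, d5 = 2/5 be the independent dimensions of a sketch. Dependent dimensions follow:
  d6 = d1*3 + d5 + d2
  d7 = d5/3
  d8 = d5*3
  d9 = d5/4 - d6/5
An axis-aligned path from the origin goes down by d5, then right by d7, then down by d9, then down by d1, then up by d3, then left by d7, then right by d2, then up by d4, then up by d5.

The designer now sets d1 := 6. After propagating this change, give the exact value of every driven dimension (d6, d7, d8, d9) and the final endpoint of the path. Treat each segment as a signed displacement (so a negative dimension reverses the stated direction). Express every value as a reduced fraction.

Apply edit: d1 := 6
  d6 = d1*3 + d5 + d2 = 463/20
  d7 = d5/3 = 2/15
  d8 = d5*3 = 6/5
  d9 = d5/4 - d6/5 = -453/100
Walk from origin (0, 0):
  seg 1: down by d5 = 2/5 → (0, -2/5)
  seg 2: right by d7 = 2/15 → (2/15, -2/5)
  seg 3: down by d9 = -453/100 → (2/15, 413/100)
  seg 4: down by d1 = 6 → (2/15, -187/100)
  seg 5: up by d3 = 5 → (2/15, 313/100)
  seg 6: left by d7 = 2/15 → (0, 313/100)
  seg 7: right by d2 = 19/4 → (19/4, 313/100)
  seg 8: up by d4 = 7/2 → (19/4, 663/100)
  seg 9: up by d5 = 2/5 → (19/4, 703/100)

d6 = 463/20
d7 = 2/15
d8 = 6/5
d9 = -453/100
endpoint = (19/4, 703/100)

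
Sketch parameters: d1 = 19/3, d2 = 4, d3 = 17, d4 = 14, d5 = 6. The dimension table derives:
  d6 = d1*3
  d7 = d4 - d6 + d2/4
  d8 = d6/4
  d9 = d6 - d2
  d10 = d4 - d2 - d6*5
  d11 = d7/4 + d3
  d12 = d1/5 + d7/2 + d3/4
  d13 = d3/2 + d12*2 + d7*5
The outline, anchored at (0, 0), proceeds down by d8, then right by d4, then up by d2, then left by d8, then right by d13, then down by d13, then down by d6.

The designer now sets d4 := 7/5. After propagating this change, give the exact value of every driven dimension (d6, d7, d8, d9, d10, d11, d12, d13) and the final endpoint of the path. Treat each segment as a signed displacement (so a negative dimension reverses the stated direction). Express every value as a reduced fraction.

Apply edit: d4 := 7/5
  d6 = d1*3 = 19
  d7 = d4 - d6 + d2/4 = -83/5
  d8 = d6/4 = 19/4
  d9 = d6 - d2 = 15
  d10 = d4 - d2 - d6*5 = -488/5
  d11 = d7/4 + d3 = 257/20
  d12 = d1/5 + d7/2 + d3/4 = -167/60
  d13 = d3/2 + d12*2 + d7*5 = -1201/15
Walk from origin (0, 0):
  seg 1: down by d8 = 19/4 → (0, -19/4)
  seg 2: right by d4 = 7/5 → (7/5, -19/4)
  seg 3: up by d2 = 4 → (7/5, -3/4)
  seg 4: left by d8 = 19/4 → (-67/20, -3/4)
  seg 5: right by d13 = -1201/15 → (-1001/12, -3/4)
  seg 6: down by d13 = -1201/15 → (-1001/12, 4759/60)
  seg 7: down by d6 = 19 → (-1001/12, 3619/60)

d6 = 19
d7 = -83/5
d8 = 19/4
d9 = 15
d10 = -488/5
d11 = 257/20
d12 = -167/60
d13 = -1201/15
endpoint = (-1001/12, 3619/60)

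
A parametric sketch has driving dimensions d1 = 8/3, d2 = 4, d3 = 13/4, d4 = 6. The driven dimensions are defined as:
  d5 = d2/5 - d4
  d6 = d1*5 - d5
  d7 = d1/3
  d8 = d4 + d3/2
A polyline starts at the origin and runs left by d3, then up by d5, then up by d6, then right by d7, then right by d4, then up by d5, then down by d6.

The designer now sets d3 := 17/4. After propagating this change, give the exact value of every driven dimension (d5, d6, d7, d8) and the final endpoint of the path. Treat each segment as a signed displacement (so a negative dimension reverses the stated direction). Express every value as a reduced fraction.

d5 = -26/5
d6 = 278/15
d7 = 8/9
d8 = 65/8
endpoint = (95/36, -52/5)

Apply edit: d3 := 17/4
  d5 = d2/5 - d4 = -26/5
  d6 = d1*5 - d5 = 278/15
  d7 = d1/3 = 8/9
  d8 = d4 + d3/2 = 65/8
Walk from origin (0, 0):
  seg 1: left by d3 = 17/4 → (-17/4, 0)
  seg 2: up by d5 = -26/5 → (-17/4, -26/5)
  seg 3: up by d6 = 278/15 → (-17/4, 40/3)
  seg 4: right by d7 = 8/9 → (-121/36, 40/3)
  seg 5: right by d4 = 6 → (95/36, 40/3)
  seg 6: up by d5 = -26/5 → (95/36, 122/15)
  seg 7: down by d6 = 278/15 → (95/36, -52/5)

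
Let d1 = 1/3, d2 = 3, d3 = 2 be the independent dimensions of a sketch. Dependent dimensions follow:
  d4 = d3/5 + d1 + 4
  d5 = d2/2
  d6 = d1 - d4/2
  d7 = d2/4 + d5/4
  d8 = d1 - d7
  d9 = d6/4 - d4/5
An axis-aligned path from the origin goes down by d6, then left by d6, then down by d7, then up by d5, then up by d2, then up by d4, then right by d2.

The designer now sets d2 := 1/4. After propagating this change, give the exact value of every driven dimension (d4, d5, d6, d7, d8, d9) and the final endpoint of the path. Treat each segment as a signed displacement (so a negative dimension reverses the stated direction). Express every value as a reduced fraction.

Apply edit: d2 := 1/4
  d4 = d3/5 + d1 + 4 = 71/15
  d5 = d2/2 = 1/8
  d6 = d1 - d4/2 = -61/30
  d7 = d2/4 + d5/4 = 3/32
  d8 = d1 - d7 = 23/96
  d9 = d6/4 - d4/5 = -291/200
Walk from origin (0, 0):
  seg 1: down by d6 = -61/30 → (0, 61/30)
  seg 2: left by d6 = -61/30 → (61/30, 61/30)
  seg 3: down by d7 = 3/32 → (61/30, 931/480)
  seg 4: up by d5 = 1/8 → (61/30, 991/480)
  seg 5: up by d2 = 1/4 → (61/30, 1111/480)
  seg 6: up by d4 = 71/15 → (61/30, 3383/480)
  seg 7: right by d2 = 1/4 → (137/60, 3383/480)

d4 = 71/15
d5 = 1/8
d6 = -61/30
d7 = 3/32
d8 = 23/96
d9 = -291/200
endpoint = (137/60, 3383/480)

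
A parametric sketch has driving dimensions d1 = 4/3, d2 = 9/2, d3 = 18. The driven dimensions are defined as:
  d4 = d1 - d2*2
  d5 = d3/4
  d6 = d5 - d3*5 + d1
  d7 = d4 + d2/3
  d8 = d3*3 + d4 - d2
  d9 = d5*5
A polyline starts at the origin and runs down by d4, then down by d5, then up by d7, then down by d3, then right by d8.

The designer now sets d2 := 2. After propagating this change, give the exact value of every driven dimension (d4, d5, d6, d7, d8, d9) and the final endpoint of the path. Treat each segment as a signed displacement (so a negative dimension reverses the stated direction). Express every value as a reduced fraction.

d4 = -8/3
d5 = 9/2
d6 = -505/6
d7 = -2
d8 = 148/3
d9 = 45/2
endpoint = (148/3, -131/6)

Apply edit: d2 := 2
  d4 = d1 - d2*2 = -8/3
  d5 = d3/4 = 9/2
  d6 = d5 - d3*5 + d1 = -505/6
  d7 = d4 + d2/3 = -2
  d8 = d3*3 + d4 - d2 = 148/3
  d9 = d5*5 = 45/2
Walk from origin (0, 0):
  seg 1: down by d4 = -8/3 → (0, 8/3)
  seg 2: down by d5 = 9/2 → (0, -11/6)
  seg 3: up by d7 = -2 → (0, -23/6)
  seg 4: down by d3 = 18 → (0, -131/6)
  seg 5: right by d8 = 148/3 → (148/3, -131/6)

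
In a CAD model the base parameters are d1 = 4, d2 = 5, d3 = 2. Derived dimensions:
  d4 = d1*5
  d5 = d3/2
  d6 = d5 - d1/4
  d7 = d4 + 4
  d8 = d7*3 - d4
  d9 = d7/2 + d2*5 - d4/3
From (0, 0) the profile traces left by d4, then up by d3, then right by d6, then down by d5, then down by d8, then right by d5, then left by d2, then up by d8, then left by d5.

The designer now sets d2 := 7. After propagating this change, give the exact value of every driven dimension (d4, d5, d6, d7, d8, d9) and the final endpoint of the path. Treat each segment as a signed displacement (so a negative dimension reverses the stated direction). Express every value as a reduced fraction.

Apply edit: d2 := 7
  d4 = d1*5 = 20
  d5 = d3/2 = 1
  d6 = d5 - d1/4 = 0
  d7 = d4 + 4 = 24
  d8 = d7*3 - d4 = 52
  d9 = d7/2 + d2*5 - d4/3 = 121/3
Walk from origin (0, 0):
  seg 1: left by d4 = 20 → (-20, 0)
  seg 2: up by d3 = 2 → (-20, 2)
  seg 3: right by d6 = 0 → (-20, 2)
  seg 4: down by d5 = 1 → (-20, 1)
  seg 5: down by d8 = 52 → (-20, -51)
  seg 6: right by d5 = 1 → (-19, -51)
  seg 7: left by d2 = 7 → (-26, -51)
  seg 8: up by d8 = 52 → (-26, 1)
  seg 9: left by d5 = 1 → (-27, 1)

d4 = 20
d5 = 1
d6 = 0
d7 = 24
d8 = 52
d9 = 121/3
endpoint = (-27, 1)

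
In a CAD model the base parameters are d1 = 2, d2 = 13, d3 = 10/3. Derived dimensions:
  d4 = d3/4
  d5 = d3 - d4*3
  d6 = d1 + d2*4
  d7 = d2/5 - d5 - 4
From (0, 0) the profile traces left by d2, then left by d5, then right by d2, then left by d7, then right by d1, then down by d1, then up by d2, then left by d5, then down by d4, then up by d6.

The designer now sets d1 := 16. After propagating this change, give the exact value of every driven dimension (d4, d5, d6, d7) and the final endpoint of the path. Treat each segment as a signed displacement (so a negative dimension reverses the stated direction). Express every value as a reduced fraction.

d4 = 5/6
d5 = 5/6
d6 = 68
d7 = -67/30
endpoint = (497/30, 385/6)

Apply edit: d1 := 16
  d4 = d3/4 = 5/6
  d5 = d3 - d4*3 = 5/6
  d6 = d1 + d2*4 = 68
  d7 = d2/5 - d5 - 4 = -67/30
Walk from origin (0, 0):
  seg 1: left by d2 = 13 → (-13, 0)
  seg 2: left by d5 = 5/6 → (-83/6, 0)
  seg 3: right by d2 = 13 → (-5/6, 0)
  seg 4: left by d7 = -67/30 → (7/5, 0)
  seg 5: right by d1 = 16 → (87/5, 0)
  seg 6: down by d1 = 16 → (87/5, -16)
  seg 7: up by d2 = 13 → (87/5, -3)
  seg 8: left by d5 = 5/6 → (497/30, -3)
  seg 9: down by d4 = 5/6 → (497/30, -23/6)
  seg 10: up by d6 = 68 → (497/30, 385/6)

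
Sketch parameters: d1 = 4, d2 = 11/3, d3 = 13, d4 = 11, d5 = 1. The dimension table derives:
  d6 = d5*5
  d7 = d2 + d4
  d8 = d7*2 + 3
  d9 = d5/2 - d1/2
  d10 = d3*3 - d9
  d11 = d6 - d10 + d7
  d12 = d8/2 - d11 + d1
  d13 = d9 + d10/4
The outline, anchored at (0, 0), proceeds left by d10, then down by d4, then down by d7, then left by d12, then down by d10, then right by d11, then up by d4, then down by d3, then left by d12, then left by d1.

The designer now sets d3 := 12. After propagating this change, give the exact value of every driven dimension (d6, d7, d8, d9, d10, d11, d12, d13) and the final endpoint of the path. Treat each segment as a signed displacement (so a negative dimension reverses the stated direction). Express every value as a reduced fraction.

d6 = 5
d7 = 44/3
d8 = 97/3
d9 = -3/2
d10 = 75/2
d11 = -107/6
d12 = 38
d13 = 63/8
endpoint = (-406/3, -385/6)

Apply edit: d3 := 12
  d6 = d5*5 = 5
  d7 = d2 + d4 = 44/3
  d8 = d7*2 + 3 = 97/3
  d9 = d5/2 - d1/2 = -3/2
  d10 = d3*3 - d9 = 75/2
  d11 = d6 - d10 + d7 = -107/6
  d12 = d8/2 - d11 + d1 = 38
  d13 = d9 + d10/4 = 63/8
Walk from origin (0, 0):
  seg 1: left by d10 = 75/2 → (-75/2, 0)
  seg 2: down by d4 = 11 → (-75/2, -11)
  seg 3: down by d7 = 44/3 → (-75/2, -77/3)
  seg 4: left by d12 = 38 → (-151/2, -77/3)
  seg 5: down by d10 = 75/2 → (-151/2, -379/6)
  seg 6: right by d11 = -107/6 → (-280/3, -379/6)
  seg 7: up by d4 = 11 → (-280/3, -313/6)
  seg 8: down by d3 = 12 → (-280/3, -385/6)
  seg 9: left by d12 = 38 → (-394/3, -385/6)
  seg 10: left by d1 = 4 → (-406/3, -385/6)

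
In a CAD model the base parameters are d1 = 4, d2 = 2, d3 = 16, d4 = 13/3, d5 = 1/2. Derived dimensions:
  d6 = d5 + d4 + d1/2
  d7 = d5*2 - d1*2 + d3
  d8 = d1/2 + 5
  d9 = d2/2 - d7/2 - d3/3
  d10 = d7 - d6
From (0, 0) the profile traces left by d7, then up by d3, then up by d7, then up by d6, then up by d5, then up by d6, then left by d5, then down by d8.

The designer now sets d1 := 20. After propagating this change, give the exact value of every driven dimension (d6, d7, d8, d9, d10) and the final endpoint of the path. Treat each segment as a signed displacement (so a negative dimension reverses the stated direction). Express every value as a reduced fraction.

Apply edit: d1 := 20
  d6 = d5 + d4 + d1/2 = 89/6
  d7 = d5*2 - d1*2 + d3 = -23
  d8 = d1/2 + 5 = 15
  d9 = d2/2 - d7/2 - d3/3 = 43/6
  d10 = d7 - d6 = -227/6
Walk from origin (0, 0):
  seg 1: left by d7 = -23 → (23, 0)
  seg 2: up by d3 = 16 → (23, 16)
  seg 3: up by d7 = -23 → (23, -7)
  seg 4: up by d6 = 89/6 → (23, 47/6)
  seg 5: up by d5 = 1/2 → (23, 25/3)
  seg 6: up by d6 = 89/6 → (23, 139/6)
  seg 7: left by d5 = 1/2 → (45/2, 139/6)
  seg 8: down by d8 = 15 → (45/2, 49/6)

d6 = 89/6
d7 = -23
d8 = 15
d9 = 43/6
d10 = -227/6
endpoint = (45/2, 49/6)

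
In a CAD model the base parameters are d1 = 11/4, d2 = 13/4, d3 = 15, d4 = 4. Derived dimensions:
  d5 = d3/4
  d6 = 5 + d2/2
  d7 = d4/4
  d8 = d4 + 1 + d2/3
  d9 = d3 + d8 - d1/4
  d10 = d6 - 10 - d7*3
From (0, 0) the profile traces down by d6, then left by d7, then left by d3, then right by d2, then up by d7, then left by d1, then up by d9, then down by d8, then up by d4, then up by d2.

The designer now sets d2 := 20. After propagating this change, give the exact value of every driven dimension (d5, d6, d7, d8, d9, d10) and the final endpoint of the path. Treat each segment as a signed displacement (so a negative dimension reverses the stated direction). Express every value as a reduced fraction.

Apply edit: d2 := 20
  d5 = d3/4 = 15/4
  d6 = 5 + d2/2 = 15
  d7 = d4/4 = 1
  d8 = d4 + 1 + d2/3 = 35/3
  d9 = d3 + d8 - d1/4 = 1247/48
  d10 = d6 - 10 - d7*3 = 2
Walk from origin (0, 0):
  seg 1: down by d6 = 15 → (0, -15)
  seg 2: left by d7 = 1 → (-1, -15)
  seg 3: left by d3 = 15 → (-16, -15)
  seg 4: right by d2 = 20 → (4, -15)
  seg 5: up by d7 = 1 → (4, -14)
  seg 6: left by d1 = 11/4 → (5/4, -14)
  seg 7: up by d9 = 1247/48 → (5/4, 575/48)
  seg 8: down by d8 = 35/3 → (5/4, 5/16)
  seg 9: up by d4 = 4 → (5/4, 69/16)
  seg 10: up by d2 = 20 → (5/4, 389/16)

d5 = 15/4
d6 = 15
d7 = 1
d8 = 35/3
d9 = 1247/48
d10 = 2
endpoint = (5/4, 389/16)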